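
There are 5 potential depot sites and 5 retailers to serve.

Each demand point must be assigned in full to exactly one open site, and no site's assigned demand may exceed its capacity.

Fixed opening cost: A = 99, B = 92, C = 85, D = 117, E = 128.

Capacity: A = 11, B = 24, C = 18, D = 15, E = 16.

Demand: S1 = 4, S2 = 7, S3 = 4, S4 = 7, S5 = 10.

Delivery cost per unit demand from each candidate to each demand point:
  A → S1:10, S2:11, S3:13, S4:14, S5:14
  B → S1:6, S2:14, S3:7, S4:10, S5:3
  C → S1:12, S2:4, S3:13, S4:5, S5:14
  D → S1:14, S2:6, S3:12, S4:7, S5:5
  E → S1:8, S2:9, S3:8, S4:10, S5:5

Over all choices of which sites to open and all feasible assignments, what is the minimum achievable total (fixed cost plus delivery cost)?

322

Open {B, C}; cheapest assignment that respects the capacities:
  B (cap 24, load 18): S1, S3, S5 — cost 4×6 + 4×7 + 10×3 = 82
  C (cap 18, load 14): S2, S4 — cost 7×4 + 7×5 = 63
  Shipping 145, fixed 177 → total 322.
  Any other capacity-feasible assignment to {B, C} ships for at least 145.
Compare {B, D}: its best feasible assignment gives total 382.
Compare {C, E}: its best feasible assignment gives total 406.
Every other set of open sites that can feasibly serve all demand totals ≥ 382 even under its best assignment. Minimum: 322.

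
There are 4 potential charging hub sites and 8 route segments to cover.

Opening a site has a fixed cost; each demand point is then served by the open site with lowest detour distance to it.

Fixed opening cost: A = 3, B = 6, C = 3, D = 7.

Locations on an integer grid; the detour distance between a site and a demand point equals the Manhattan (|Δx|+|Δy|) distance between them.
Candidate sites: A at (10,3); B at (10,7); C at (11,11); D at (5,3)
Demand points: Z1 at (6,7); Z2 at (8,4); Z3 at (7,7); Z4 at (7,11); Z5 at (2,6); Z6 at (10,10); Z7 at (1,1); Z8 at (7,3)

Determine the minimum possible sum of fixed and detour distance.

Open {C, D}: assign each demand point to its cheapest open site.
  Z1→D 5, Z2→D 4, Z3→D 6, Z4→C 4, Z5→D 6, Z6→C 2, Z7→D 6, Z8→D 2
  detour distance 35, fixed 10 → total 45.
Compare {A, C, D}: detour distance 34 + fixed 13 = 47.
Compare {B, C, D}: detour distance 31 + fixed 16 = 47.
Compare {B, D}: detour distance 35 + fixed 13 = 48.
All other subsets cost ≥ 47. Minimum total cost: 45.

45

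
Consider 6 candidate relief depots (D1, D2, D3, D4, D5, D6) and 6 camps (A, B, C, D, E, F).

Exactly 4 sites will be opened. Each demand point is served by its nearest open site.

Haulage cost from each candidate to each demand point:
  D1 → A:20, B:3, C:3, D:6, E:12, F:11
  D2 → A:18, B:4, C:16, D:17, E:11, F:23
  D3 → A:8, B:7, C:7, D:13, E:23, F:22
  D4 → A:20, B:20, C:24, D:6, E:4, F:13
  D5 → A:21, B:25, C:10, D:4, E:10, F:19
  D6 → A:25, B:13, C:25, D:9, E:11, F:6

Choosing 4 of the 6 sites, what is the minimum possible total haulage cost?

30

Open {D1, D3, D4, D6}.
  A→D3 8, B→D1 3, C→D1 3, D→D1 6, E→D4 4, F→D6 6  ⇒ total 30.
Compare {D1, D3, D4, D5}: total 33.
Compare {D1, D3, D5, D6}: total 34.
No size-4 selection does better; minimum is 30.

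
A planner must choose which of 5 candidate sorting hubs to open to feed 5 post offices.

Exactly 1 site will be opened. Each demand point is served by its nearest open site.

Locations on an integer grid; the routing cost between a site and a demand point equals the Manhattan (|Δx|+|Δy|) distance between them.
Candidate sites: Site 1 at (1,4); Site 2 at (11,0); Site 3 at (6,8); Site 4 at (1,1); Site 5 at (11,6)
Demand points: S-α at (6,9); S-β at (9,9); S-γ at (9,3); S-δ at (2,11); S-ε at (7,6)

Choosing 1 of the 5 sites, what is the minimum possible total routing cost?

23

Open {Site 3}.
  S-α→Site 3 1, S-β→Site 3 4, S-γ→Site 3 8, S-δ→Site 3 7, S-ε→Site 3 3  ⇒ total 23.
Compare {Site 5}: total 36.
Compare {Site 1}: total 48.
No size-1 selection does better; minimum is 23.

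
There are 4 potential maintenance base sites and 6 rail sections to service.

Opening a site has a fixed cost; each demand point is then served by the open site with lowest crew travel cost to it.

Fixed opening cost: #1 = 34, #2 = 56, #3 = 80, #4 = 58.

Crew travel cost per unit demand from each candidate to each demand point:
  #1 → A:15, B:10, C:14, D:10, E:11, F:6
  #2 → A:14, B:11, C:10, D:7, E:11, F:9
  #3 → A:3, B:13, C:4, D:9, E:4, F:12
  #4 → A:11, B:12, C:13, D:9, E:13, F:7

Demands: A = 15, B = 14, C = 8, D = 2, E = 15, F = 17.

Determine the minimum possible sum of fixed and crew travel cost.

Open {#1, #3}: assign each demand point to its cheapest open site.
  A→#3 15×3=45, B→#1 14×10=140, C→#3 8×4=32, D→#3 2×9=18, E→#3 15×4=60, F→#1 17×6=102
  crew travel cost 397, fixed 114 → total 511.
Compare {#1, #2, #3}: crew travel cost 393 + fixed 170 = 563.
Compare {#1, #3, #4}: crew travel cost 397 + fixed 172 = 569.
Compare {#3, #4}: crew travel cost 442 + fixed 138 = 580.
All other subsets cost ≥ 563. Minimum total cost: 511.

511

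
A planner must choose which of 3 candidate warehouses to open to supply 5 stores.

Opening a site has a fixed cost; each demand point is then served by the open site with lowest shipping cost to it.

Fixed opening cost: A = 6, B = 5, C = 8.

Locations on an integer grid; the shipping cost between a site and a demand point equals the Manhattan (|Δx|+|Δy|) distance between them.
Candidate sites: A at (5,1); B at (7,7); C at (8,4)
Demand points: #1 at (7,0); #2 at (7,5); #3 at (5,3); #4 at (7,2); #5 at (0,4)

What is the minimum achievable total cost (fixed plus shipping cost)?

28

Open {A}: assign each demand point to its cheapest open site.
  #1→A 3, #2→A 6, #3→A 2, #4→A 3, #5→A 8
  shipping cost 22, fixed 6 → total 28.
Compare {A, B}: shipping cost 18 + fixed 11 = 29.
Compare {C}: shipping cost 22 + fixed 8 = 30.
Compare {A, C}: shipping cost 18 + fixed 14 = 32.
All other subsets cost ≥ 29. Minimum total cost: 28.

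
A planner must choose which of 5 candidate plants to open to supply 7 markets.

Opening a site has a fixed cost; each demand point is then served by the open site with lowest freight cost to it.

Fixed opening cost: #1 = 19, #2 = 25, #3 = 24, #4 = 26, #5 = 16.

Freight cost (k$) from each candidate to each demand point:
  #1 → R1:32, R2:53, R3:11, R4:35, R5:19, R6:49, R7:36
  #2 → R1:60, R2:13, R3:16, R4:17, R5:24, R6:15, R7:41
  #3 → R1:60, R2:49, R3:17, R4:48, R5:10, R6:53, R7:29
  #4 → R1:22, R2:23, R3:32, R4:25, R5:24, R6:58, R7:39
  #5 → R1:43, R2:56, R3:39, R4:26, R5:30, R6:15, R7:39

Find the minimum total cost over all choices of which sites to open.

Open {#1, #2}: assign each demand point to its cheapest open site.
  R1→#1 32, R2→#2 13, R3→#1 11, R4→#2 17, R5→#1 19, R6→#2 15, R7→#1 36
  freight cost 143, fixed 44 → total 187.
Compare {#1, #2, #3}: freight cost 127 + fixed 68 = 195.
Compare {#2, #4}: freight cost 146 + fixed 51 = 197.
Compare {#2, #3, #4}: freight cost 122 + fixed 75 = 197.
All other subsets cost ≥ 195. Minimum total cost: 187.

187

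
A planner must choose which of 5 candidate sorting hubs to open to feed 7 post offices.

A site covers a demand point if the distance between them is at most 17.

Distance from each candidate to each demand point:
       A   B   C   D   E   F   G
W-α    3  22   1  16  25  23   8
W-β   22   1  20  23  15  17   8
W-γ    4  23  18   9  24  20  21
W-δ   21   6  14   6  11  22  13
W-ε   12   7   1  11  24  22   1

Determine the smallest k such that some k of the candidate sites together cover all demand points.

2

Coverage sets (demand points within 17 of each site):
  W-α: {A, C, D, G}
  W-β: {B, E, F, G}
  W-γ: {A, D}
  W-δ: {B, C, D, E, G}
  W-ε: {A, B, C, D, G}
No single site covers all 7 demand points.
But {W-α, W-β} covers everything, so the minimum is 2.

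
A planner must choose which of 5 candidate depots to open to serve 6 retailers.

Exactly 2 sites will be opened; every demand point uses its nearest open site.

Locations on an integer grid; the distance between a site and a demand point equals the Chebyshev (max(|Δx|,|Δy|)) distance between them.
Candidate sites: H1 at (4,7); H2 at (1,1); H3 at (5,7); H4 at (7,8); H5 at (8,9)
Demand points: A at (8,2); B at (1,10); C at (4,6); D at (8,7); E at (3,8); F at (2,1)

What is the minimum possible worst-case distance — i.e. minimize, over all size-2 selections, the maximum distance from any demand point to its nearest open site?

Open {H1, H2}.
  Farthest demand point is A at distance 5 (to H1); all others are ≤ 5.
With {H2, H3} the worst case is 5.
With {H1, H3} the worst case is 6.
No size-2 selection achieves below 5.

5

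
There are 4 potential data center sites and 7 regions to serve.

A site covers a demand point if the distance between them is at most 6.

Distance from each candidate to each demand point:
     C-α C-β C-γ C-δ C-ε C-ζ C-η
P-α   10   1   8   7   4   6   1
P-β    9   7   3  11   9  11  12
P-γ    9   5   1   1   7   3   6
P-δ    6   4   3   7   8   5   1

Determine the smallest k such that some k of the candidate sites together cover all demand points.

3

Coverage sets (demand points within 6 of each site):
  P-α: {C-β, C-ε, C-ζ, C-η}
  P-β: {C-γ}
  P-γ: {C-β, C-γ, C-δ, C-ζ, C-η}
  P-δ: {C-α, C-β, C-γ, C-ζ, C-η}
No 2 sites suffice: every size-2 union leaves at least one demand point uncovered.
But {P-α, P-γ, P-δ} covers everything, so the minimum is 3.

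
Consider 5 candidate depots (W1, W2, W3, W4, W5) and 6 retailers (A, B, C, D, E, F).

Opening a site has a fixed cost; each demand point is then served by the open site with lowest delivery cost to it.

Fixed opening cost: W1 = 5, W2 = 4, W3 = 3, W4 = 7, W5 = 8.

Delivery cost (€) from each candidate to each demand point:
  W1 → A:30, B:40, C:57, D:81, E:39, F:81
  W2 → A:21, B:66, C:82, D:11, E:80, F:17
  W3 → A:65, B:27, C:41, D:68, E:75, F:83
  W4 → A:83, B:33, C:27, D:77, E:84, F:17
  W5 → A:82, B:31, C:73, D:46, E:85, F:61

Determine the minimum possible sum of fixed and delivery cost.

Open {W1, W2, W3, W4}: assign each demand point to its cheapest open site.
  A→W2 21, B→W3 27, C→W4 27, D→W2 11, E→W1 39, F→W2 17
  delivery cost 142, fixed 19 → total 161.
Compare {W1, W2, W4}: delivery cost 148 + fixed 16 = 164.
Compare {W1, W2, W3}: delivery cost 156 + fixed 12 = 168.
Compare {W1, W2, W3, W4, W5}: delivery cost 142 + fixed 27 = 169.
All other subsets cost ≥ 164. Minimum total cost: 161.

161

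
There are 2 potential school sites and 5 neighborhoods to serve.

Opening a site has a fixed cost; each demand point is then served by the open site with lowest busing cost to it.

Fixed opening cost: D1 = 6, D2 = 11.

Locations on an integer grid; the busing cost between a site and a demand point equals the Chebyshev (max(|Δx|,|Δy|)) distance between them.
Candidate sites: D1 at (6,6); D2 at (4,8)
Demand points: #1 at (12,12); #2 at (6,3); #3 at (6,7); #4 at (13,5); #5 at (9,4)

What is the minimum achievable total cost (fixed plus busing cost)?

Open {D1}: assign each demand point to its cheapest open site.
  #1→D1 6, #2→D1 3, #3→D1 1, #4→D1 7, #5→D1 3
  busing cost 20, fixed 6 → total 26.
Compare {D1, D2}: busing cost 20 + fixed 17 = 37.
Compare {D2}: busing cost 29 + fixed 11 = 40.

26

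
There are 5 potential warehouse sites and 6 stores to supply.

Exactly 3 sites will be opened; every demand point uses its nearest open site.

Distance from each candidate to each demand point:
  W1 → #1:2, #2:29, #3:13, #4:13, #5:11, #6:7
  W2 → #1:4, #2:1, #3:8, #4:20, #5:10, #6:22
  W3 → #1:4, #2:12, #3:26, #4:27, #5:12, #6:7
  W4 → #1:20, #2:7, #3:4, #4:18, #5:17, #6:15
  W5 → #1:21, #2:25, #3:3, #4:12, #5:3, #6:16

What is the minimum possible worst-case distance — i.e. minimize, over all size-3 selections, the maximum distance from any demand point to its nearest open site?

Open {W1, W2, W5}.
  Farthest demand point is #4 at distance 12 (to W5); all others are ≤ 12.
With {W1, W3, W5} the worst case is 12.
With {W1, W4, W5} the worst case is 12.
No size-3 selection achieves below 12.

12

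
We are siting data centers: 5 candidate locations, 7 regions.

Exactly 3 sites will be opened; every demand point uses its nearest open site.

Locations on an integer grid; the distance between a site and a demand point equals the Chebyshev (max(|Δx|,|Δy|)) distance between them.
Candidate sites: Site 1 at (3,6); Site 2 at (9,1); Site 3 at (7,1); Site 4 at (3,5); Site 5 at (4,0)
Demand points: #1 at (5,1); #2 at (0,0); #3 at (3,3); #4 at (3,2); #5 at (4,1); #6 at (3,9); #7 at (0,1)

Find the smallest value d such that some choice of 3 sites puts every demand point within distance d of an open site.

4

Open {Site 1, Site 2, Site 5}.
  Farthest demand point is #2 at distance 4 (to Site 5); all others are ≤ 4.
With {Site 1, Site 3, Site 5} the worst case is 4.
With {Site 1, Site 4, Site 5} the worst case is 4.
No size-3 selection achieves below 4.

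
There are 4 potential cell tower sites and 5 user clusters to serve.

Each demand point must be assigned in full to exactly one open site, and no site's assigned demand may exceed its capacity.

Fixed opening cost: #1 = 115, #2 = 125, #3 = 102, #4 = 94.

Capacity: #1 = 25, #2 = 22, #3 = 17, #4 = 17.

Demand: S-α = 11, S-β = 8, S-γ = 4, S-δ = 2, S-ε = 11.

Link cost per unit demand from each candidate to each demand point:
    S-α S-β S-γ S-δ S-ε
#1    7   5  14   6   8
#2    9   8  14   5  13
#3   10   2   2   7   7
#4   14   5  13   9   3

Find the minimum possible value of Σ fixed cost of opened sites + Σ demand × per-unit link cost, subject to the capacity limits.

418

Open {#1, #3}; cheapest assignment that respects the capacities:
  #1 (cap 25, load 24): S-α, S-δ, S-ε — cost 11×7 + 2×6 + 11×8 = 177
  #3 (cap 17, load 12): S-β, S-γ — cost 8×2 + 4×2 = 24
  Shipping 201, fixed 217 → total 418.
  Any other capacity-feasible assignment to {#1, #3} ships for at least 201.
Compare {#1, #4}: its best feasible assignment gives total 423.
Compare {#1, #3, #4}: its best feasible assignment gives total 457.
Every other set of open sites that can feasibly serve all demand totals ≥ 423 even under its best assignment. Minimum: 418.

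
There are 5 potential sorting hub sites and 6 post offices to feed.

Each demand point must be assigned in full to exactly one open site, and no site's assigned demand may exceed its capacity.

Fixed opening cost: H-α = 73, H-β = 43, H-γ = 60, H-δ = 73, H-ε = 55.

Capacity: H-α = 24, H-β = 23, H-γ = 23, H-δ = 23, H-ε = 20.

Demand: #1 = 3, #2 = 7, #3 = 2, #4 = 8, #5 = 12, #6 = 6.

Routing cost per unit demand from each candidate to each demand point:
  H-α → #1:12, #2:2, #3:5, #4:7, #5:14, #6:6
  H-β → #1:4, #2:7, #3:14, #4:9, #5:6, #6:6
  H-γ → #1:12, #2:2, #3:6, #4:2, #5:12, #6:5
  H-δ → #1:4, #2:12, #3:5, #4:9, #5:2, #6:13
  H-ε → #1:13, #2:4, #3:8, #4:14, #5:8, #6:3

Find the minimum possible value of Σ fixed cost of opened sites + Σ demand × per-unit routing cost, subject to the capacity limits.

239

Open {H-γ, H-δ}; cheapest assignment that respects the capacities:
  H-γ (cap 23, load 21): #2, #4, #6 — cost 7×2 + 8×2 + 6×5 = 60
  H-δ (cap 23, load 17): #1, #3, #5 — cost 3×4 + 2×5 + 12×2 = 46
  Shipping 106, fixed 133 → total 239.
  Any other capacity-feasible assignment to {H-γ, H-δ} ships for at least 106.
Compare {H-β, H-γ}: its best feasible assignment gives total 259.
Compare {H-β, H-γ, H-δ}: its best feasible assignment gives total 282.
Every other set of open sites that can feasibly serve all demand totals ≥ 259 even under its best assignment. Minimum: 239.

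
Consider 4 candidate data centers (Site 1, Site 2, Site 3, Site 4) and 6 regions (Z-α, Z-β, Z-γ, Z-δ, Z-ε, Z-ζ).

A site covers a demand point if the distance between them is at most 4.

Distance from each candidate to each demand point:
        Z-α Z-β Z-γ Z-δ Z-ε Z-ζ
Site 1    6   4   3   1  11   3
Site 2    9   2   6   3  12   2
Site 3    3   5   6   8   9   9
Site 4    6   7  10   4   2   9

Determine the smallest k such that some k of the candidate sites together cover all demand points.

3

Coverage sets (demand points within 4 of each site):
  Site 1: {Z-β, Z-γ, Z-δ, Z-ζ}
  Site 2: {Z-β, Z-δ, Z-ζ}
  Site 3: {Z-α}
  Site 4: {Z-δ, Z-ε}
No 2 sites suffice: every size-2 union leaves at least one demand point uncovered.
But {Site 1, Site 3, Site 4} covers everything, so the minimum is 3.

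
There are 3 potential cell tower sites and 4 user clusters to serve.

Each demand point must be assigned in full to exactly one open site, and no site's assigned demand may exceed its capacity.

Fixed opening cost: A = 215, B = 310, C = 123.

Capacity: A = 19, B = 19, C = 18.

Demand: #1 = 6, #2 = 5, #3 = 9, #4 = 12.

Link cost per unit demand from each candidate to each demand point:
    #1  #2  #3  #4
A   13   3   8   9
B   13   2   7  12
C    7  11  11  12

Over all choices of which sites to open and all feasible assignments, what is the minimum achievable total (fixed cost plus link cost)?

602

Open {A, C}; cheapest assignment that respects the capacities:
  A (cap 19, load 17): #2, #4 — cost 5×3 + 12×9 = 123
  C (cap 18, load 15): #1, #3 — cost 6×7 + 9×11 = 141
  Shipping 264, fixed 338 → total 602.
  Any other capacity-feasible assignment to {A, C} ships for at least 264.
Compare {B, C}: its best feasible assignment gives total 692.
Compare {A, B}: its best feasible assignment gives total 784.
Every other set of open sites that can feasibly serve all demand totals ≥ 692 even under its best assignment. Minimum: 602.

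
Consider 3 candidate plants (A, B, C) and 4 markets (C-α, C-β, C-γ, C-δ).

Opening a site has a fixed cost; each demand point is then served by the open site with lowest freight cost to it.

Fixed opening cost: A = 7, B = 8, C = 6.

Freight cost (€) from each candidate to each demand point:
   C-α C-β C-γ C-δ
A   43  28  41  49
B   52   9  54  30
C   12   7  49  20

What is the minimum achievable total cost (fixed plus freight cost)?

Open {A, C}: assign each demand point to its cheapest open site.
  C-α→C 12, C-β→C 7, C-γ→A 41, C-δ→C 20
  freight cost 80, fixed 13 → total 93.
Compare {C}: freight cost 88 + fixed 6 = 94.
Compare {A, B, C}: freight cost 80 + fixed 21 = 101.
Compare {B, C}: freight cost 88 + fixed 14 = 102.
All other subsets cost ≥ 94. Minimum total cost: 93.

93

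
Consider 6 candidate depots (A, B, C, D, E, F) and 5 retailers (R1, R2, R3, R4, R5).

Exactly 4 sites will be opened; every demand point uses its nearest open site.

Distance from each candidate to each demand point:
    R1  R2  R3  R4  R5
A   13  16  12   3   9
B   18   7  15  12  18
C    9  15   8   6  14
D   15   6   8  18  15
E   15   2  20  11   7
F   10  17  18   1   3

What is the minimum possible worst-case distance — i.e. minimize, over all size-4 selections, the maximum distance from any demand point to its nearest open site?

Open {A, B, C, D}.
  Farthest demand point is R1 at distance 9 (to C); all others are ≤ 9.
With {A, B, C, E} the worst case is 9.
With {A, B, C, F} the worst case is 9.
No size-4 selection achieves below 9.

9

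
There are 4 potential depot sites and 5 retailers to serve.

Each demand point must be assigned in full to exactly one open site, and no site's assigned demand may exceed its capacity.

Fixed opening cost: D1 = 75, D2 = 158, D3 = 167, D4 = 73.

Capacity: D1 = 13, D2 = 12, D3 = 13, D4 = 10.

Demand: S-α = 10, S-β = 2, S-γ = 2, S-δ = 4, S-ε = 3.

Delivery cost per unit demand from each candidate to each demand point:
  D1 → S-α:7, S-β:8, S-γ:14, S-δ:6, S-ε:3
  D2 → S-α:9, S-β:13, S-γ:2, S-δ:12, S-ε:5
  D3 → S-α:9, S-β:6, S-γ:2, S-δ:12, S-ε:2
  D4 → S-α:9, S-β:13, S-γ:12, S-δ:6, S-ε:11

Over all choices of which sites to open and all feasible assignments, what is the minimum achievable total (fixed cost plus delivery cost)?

301

Open {D1, D4}; cheapest assignment that respects the capacities:
  D1 (cap 13, load 13): S-α, S-ε — cost 10×7 + 3×3 = 79
  D4 (cap 10, load 8): S-β, S-γ, S-δ — cost 2×13 + 2×12 + 4×6 = 74
  Shipping 153, fixed 148 → total 301.
  Any other capacity-feasible assignment to {D1, D4} ships for at least 153.
Compare {D1, D2}: its best feasible assignment gives total 376.
Compare {D1, D3}: its best feasible assignment gives total 382.
Every other set of open sites that can feasibly serve all demand totals ≥ 376 even under its best assignment. Minimum: 301.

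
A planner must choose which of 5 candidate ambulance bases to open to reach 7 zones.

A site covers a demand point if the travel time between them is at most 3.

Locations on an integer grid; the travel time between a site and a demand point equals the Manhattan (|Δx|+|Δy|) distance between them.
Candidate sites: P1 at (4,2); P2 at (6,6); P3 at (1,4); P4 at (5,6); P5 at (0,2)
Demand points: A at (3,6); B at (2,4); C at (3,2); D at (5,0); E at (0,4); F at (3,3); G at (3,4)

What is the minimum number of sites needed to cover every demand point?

3

Coverage sets (demand points within 3 of each site):
  P1: {C, D, F, G}
  P2: {A}
  P3: {B, E, F, G}
  P4: {A}
  P5: {C, E}
No 2 sites suffice: every size-2 union leaves at least one demand point uncovered.
But {P1, P2, P3} covers everything, so the minimum is 3.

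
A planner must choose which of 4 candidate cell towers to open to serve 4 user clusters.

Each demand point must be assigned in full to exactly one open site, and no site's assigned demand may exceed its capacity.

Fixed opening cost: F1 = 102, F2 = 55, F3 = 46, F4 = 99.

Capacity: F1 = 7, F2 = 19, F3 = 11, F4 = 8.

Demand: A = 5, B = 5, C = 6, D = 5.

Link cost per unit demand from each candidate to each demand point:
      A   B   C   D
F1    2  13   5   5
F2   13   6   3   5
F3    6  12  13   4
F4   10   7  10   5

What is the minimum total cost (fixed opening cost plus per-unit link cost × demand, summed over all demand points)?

199

Open {F2, F3}; cheapest assignment that respects the capacities:
  F2 (cap 19, load 11): B, C — cost 5×6 + 6×3 = 48
  F3 (cap 11, load 10): A, D — cost 5×6 + 5×4 = 50
  Shipping 98, fixed 101 → total 199.
  Any other capacity-feasible assignment to {F2, F3} ships for at least 98.
Compare {F1, F2}: its best feasible assignment gives total 240.
Compare {F2, F4}: its best feasible assignment gives total 277.
Every other set of open sites that can feasibly serve all demand totals ≥ 240 even under its best assignment. Minimum: 199.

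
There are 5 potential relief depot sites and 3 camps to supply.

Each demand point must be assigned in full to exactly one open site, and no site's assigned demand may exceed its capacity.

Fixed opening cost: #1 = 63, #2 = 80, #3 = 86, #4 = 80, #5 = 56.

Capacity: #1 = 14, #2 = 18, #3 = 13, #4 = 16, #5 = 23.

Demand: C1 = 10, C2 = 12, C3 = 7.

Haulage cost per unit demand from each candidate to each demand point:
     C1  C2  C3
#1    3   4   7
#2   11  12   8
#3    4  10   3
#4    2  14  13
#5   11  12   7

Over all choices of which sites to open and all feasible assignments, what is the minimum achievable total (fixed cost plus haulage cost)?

Open {#1, #4, #5}; cheapest assignment that respects the capacities:
  #1 (cap 14, load 12): C2 — cost 12×4 = 48
  #4 (cap 16, load 10): C1 — cost 10×2 = 20
  #5 (cap 23, load 7): C3 — cost 7×7 = 49
  Shipping 117, fixed 199 → total 316.
  Any other capacity-feasible assignment to {#1, #4, #5} ships for at least 117.
Compare {#1, #3, #4}: its best feasible assignment gives total 318.
Compare {#1, #5}: its best feasible assignment gives total 326.
Every other set of open sites that can feasibly serve all demand totals ≥ 318 even under its best assignment. Minimum: 316.

316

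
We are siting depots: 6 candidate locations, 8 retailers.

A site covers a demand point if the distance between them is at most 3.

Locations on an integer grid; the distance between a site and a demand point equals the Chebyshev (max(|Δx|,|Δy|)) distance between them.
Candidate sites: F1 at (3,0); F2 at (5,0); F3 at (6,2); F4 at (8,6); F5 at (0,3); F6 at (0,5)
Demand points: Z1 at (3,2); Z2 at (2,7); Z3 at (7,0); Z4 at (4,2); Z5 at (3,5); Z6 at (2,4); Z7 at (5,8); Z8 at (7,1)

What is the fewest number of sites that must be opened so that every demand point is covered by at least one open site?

Coverage sets (demand points within 3 of each site):
  F1: {Z1, Z4}
  F2: {Z1, Z3, Z4, Z8}
  F3: {Z1, Z3, Z4, Z5, Z8}
  F4: {Z7}
  F5: {Z1, Z5, Z6}
  F6: {Z1, Z2, Z5, Z6}
No 2 sites suffice: every size-2 union leaves at least one demand point uncovered.
But {F2, F4, F6} covers everything, so the minimum is 3.

3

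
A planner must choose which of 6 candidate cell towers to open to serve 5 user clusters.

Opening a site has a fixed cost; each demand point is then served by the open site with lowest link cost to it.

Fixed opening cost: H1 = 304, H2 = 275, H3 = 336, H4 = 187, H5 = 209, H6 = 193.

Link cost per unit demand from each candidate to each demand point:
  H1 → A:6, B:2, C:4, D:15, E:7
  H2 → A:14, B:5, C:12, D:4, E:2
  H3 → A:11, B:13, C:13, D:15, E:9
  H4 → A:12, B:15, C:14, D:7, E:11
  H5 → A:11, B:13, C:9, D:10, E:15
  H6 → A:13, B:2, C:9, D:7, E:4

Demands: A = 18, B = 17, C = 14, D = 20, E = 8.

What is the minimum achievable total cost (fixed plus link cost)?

Open {H6}: assign each demand point to its cheapest open site.
  A→H6 18×13=234, B→H6 17×2=34, C→H6 14×9=126, D→H6 20×7=140, E→H6 8×4=32
  link cost 566, fixed 193 → total 759.
Compare {H1}: link cost 554 + fixed 304 = 858.
Compare {H1, H6}: link cost 370 + fixed 497 = 867.
Compare {H1, H2}: link cost 294 + fixed 579 = 873.
All other subsets cost ≥ 858. Minimum total cost: 759.

759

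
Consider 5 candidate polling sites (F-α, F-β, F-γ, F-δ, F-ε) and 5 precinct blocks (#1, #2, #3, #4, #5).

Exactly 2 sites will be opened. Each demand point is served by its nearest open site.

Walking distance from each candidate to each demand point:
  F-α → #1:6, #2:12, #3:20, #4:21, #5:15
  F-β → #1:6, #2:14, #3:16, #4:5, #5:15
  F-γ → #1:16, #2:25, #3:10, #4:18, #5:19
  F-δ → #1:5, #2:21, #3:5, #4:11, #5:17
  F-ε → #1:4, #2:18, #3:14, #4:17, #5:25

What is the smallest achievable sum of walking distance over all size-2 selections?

Open {F-β, F-δ}.
  #1→F-δ 5, #2→F-β 14, #3→F-δ 5, #4→F-β 5, #5→F-β 15  ⇒ total 44.
Compare {F-α, F-δ}: total 48.
Compare {F-β, F-γ}: total 50.
No size-2 selection does better; minimum is 44.

44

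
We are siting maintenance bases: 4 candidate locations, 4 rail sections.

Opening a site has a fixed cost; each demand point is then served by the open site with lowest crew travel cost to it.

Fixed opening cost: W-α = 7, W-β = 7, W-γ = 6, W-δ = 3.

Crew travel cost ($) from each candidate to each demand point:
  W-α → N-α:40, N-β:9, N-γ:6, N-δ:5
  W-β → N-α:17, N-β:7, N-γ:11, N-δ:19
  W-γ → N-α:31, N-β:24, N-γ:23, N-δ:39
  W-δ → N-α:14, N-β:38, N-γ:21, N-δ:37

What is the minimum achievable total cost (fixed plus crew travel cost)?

Open {W-α, W-δ}: assign each demand point to its cheapest open site.
  N-α→W-δ 14, N-β→W-α 9, N-γ→W-α 6, N-δ→W-α 5
  crew travel cost 34, fixed 10 → total 44.
Compare {W-α, W-β}: crew travel cost 35 + fixed 14 = 49.
Compare {W-α, W-β, W-δ}: crew travel cost 32 + fixed 17 = 49.
Compare {W-α, W-γ, W-δ}: crew travel cost 34 + fixed 16 = 50.
All other subsets cost ≥ 49. Minimum total cost: 44.

44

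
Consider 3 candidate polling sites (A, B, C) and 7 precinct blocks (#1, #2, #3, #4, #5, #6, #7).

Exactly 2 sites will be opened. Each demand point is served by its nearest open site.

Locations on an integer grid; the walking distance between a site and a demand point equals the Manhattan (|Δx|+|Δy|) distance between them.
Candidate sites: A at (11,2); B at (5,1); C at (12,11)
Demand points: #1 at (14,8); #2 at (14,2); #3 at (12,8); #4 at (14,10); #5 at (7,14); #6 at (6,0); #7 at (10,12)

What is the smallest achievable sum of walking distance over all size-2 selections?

Open {A, C}.
  #1→C 5, #2→A 3, #3→C 3, #4→C 3, #5→C 8, #6→A 7, #7→C 3  ⇒ total 32.
Compare {B, C}: total 34.
Compare {A, B}: total 58.

32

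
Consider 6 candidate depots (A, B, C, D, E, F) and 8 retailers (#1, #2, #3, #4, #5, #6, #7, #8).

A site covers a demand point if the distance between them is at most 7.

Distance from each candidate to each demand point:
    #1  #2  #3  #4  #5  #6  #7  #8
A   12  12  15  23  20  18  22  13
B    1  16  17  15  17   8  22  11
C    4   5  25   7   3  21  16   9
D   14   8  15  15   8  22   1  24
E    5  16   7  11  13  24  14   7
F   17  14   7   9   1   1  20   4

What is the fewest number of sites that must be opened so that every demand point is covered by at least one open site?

3

Coverage sets (demand points within 7 of each site):
  A: {}
  B: {#1}
  C: {#1, #2, #4, #5}
  D: {#7}
  E: {#1, #3, #8}
  F: {#3, #5, #6, #8}
No 2 sites suffice: every size-2 union leaves at least one demand point uncovered.
But {C, D, F} covers everything, so the minimum is 3.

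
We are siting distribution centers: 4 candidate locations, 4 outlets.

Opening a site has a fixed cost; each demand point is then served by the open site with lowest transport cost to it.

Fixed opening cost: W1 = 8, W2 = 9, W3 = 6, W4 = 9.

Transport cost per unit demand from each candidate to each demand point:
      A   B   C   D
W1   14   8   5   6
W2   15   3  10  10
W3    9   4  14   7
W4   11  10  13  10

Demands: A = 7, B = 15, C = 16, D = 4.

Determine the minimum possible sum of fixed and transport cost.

235

Open {W1, W2, W3}: assign each demand point to its cheapest open site.
  A→W3 7×9=63, B→W2 15×3=45, C→W1 16×5=80, D→W1 4×6=24
  transport cost 212, fixed 23 → total 235.
Compare {W1, W3}: transport cost 227 + fixed 14 = 241.
Compare {W1, W2, W3, W4}: transport cost 212 + fixed 32 = 244.
Compare {W1, W3, W4}: transport cost 227 + fixed 23 = 250.
All other subsets cost ≥ 241. Minimum total cost: 235.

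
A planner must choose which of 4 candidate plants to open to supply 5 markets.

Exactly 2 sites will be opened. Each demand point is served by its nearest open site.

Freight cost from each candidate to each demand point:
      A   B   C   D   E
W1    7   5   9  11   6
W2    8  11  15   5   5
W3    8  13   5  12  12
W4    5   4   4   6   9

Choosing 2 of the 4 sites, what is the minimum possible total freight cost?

Open {W2, W4}.
  A→W4 5, B→W4 4, C→W4 4, D→W2 5, E→W2 5  ⇒ total 23.
Compare {W1, W4}: total 25.
Compare {W3, W4}: total 28.
No size-2 selection does better; minimum is 23.

23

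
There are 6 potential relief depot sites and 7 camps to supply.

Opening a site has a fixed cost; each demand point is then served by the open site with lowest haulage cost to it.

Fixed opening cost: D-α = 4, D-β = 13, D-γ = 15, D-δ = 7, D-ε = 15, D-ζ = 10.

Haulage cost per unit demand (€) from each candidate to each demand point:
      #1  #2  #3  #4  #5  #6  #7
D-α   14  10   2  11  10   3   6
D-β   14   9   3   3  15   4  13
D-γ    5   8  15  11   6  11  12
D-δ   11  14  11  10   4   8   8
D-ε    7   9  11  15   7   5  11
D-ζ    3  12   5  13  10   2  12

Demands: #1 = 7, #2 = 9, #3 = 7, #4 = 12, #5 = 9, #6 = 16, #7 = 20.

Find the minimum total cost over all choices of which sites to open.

374

Open {D-α, D-β, D-δ, D-ζ}: assign each demand point to its cheapest open site.
  #1→D-ζ 7×3=21, #2→D-β 9×9=81, #3→D-α 7×2=14, #4→D-β 12×3=36, #5→D-δ 9×4=36, #6→D-ζ 16×2=32, #7→D-α 20×6=120
  haulage cost 340, fixed 34 → total 374.
Compare {D-α, D-β, D-γ, D-δ, D-ζ}: haulage cost 331 + fixed 49 = 380.
Compare {D-α, D-β, D-δ, D-ε, D-ζ}: haulage cost 340 + fixed 49 = 389.
Compare {D-α, D-β, D-γ, D-ζ}: haulage cost 349 + fixed 42 = 391.
All other subsets cost ≥ 380. Minimum total cost: 374.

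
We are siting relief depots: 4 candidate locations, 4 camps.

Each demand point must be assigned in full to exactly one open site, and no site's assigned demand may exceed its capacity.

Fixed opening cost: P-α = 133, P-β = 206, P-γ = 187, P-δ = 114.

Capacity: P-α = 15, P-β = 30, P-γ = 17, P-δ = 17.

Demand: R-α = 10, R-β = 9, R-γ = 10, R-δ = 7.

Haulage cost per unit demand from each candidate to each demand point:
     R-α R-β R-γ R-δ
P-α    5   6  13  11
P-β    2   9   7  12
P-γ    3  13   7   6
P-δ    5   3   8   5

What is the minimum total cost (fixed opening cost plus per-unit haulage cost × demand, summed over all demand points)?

472

Open {P-β, P-δ}; cheapest assignment that respects the capacities:
  P-β (cap 30, load 20): R-α, R-γ — cost 10×2 + 10×7 = 90
  P-δ (cap 17, load 16): R-β, R-δ — cost 9×3 + 7×5 = 62
  Shipping 152, fixed 320 → total 472.
  Any other capacity-feasible assignment to {P-β, P-δ} ships for at least 152.
Compare {P-α, P-β}: its best feasible assignment gives total 567.
Compare {P-α, P-β, P-δ}: its best feasible assignment gives total 605.
Every other set of open sites that can feasibly serve all demand totals ≥ 567 even under its best assignment. Minimum: 472.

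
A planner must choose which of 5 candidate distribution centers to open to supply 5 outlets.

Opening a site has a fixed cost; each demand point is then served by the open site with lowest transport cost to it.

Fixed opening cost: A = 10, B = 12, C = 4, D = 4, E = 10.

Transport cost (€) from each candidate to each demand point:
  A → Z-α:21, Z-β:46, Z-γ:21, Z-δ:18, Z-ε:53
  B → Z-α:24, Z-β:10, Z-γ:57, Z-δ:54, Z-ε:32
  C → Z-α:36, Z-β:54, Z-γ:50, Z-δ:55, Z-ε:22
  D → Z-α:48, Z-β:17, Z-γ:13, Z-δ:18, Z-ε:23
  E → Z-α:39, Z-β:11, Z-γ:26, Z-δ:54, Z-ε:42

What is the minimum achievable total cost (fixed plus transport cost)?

104

Open {B, D}: assign each demand point to its cheapest open site.
  Z-α→B 24, Z-β→B 10, Z-γ→D 13, Z-δ→D 18, Z-ε→D 23
  transport cost 88, fixed 16 → total 104.
Compare {A, D}: transport cost 92 + fixed 14 = 106.
Compare {B, C, D}: transport cost 87 + fixed 20 = 107.
Compare {A, C, D}: transport cost 91 + fixed 18 = 109.
All other subsets cost ≥ 106. Minimum total cost: 104.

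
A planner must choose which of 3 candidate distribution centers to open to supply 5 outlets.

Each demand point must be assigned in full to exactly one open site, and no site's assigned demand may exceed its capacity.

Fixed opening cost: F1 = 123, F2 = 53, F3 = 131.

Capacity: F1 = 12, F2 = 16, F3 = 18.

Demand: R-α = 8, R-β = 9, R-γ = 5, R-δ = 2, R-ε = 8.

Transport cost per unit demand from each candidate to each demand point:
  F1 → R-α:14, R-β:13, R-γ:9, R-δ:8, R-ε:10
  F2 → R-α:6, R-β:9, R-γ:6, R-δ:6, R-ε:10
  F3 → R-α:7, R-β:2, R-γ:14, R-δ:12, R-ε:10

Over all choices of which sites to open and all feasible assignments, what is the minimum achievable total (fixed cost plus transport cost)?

Open {F2, F3}; cheapest assignment that respects the capacities:
  F2 (cap 16, load 15): R-α, R-γ, R-δ — cost 8×6 + 5×6 + 2×6 = 90
  F3 (cap 18, load 17): R-β, R-ε — cost 9×2 + 8×10 = 98
  Shipping 188, fixed 184 → total 372.
  Any other capacity-feasible assignment to {F2, F3} ships for at least 188.
Compare {F1, F2, F3}: its best feasible assignment gives total 495.
Every other set of open sites that can feasibly serve all demand totals ≥ 495 even under its best assignment. Minimum: 372.

372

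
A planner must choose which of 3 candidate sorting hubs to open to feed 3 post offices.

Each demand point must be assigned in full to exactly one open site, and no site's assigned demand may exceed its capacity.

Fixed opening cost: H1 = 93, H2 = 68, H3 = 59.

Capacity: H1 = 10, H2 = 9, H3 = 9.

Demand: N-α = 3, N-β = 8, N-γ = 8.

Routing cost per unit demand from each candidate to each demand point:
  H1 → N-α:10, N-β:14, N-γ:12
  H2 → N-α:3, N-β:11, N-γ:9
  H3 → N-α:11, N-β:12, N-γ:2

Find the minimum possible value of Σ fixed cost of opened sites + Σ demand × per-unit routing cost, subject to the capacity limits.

354

Open {H1, H2, H3}; cheapest assignment that respects the capacities:
  H1 (cap 10, load 3): N-α — cost 3×10 = 30
  H2 (cap 9, load 8): N-β — cost 8×11 = 88
  H3 (cap 9, load 8): N-γ — cost 8×2 = 16
  Shipping 134, fixed 220 → total 354.
  Any other capacity-feasible assignment to {H1, H2, H3} ships for at least 134.
Total demand is 19; every other set of sites either has combined capacity below 19 or cannot fit the demands without splitting one across sites, so {H1, H2, H3} is the only feasible choice of open sites. Minimum: 354.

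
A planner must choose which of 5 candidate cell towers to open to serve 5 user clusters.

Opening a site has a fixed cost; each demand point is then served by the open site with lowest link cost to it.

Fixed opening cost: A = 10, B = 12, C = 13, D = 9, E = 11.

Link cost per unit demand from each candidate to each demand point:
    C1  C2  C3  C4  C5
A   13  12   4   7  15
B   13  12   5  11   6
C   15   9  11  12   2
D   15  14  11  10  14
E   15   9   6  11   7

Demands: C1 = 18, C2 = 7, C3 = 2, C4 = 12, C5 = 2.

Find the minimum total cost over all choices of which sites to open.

416

Open {A, C}: assign each demand point to its cheapest open site.
  C1→A 18×13=234, C2→C 7×9=63, C3→A 2×4=8, C4→A 12×7=84, C5→C 2×2=4
  link cost 393, fixed 23 → total 416.
Compare {A, E}: link cost 403 + fixed 21 = 424.
Compare {A, C, D}: link cost 393 + fixed 32 = 425.
Compare {A, C, E}: link cost 393 + fixed 34 = 427.
All other subsets cost ≥ 424. Minimum total cost: 416.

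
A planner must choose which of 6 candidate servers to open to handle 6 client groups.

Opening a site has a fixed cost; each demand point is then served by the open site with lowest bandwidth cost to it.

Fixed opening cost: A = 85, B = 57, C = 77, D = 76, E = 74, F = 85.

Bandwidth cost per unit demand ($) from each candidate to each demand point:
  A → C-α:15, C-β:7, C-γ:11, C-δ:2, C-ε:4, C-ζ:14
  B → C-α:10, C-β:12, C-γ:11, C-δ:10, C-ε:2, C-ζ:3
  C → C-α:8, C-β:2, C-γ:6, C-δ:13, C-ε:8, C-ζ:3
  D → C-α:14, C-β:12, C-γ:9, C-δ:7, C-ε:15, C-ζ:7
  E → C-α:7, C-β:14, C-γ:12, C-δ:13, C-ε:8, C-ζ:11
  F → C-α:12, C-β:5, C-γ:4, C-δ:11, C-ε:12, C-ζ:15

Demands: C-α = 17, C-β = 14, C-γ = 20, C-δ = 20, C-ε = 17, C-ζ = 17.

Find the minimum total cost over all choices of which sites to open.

605

Open {A, C}: assign each demand point to its cheapest open site.
  C-α→C 17×8=136, C-β→C 14×2=28, C-γ→C 20×6=120, C-δ→A 20×2=40, C-ε→A 17×4=68, C-ζ→C 17×3=51
  bandwidth cost 443, fixed 162 → total 605.
Compare {A, B, C}: bandwidth cost 409 + fixed 219 = 628.
Compare {A, C, F}: bandwidth cost 403 + fixed 247 = 650.
Compare {A, C, E}: bandwidth cost 426 + fixed 236 = 662.
All other subsets cost ≥ 628. Minimum total cost: 605.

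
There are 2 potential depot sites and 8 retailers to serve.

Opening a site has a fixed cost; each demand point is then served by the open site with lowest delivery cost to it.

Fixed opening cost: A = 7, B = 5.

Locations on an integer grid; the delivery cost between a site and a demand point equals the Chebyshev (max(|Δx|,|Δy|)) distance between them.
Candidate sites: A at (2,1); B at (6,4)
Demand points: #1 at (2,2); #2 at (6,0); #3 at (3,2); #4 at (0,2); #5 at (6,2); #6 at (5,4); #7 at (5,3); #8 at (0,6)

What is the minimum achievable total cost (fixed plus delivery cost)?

29

Open {A, B}: assign each demand point to its cheapest open site.
  #1→A 1, #2→A 4, #3→A 1, #4→A 2, #5→B 2, #6→B 1, #7→B 1, #8→A 5
  delivery cost 17, fixed 12 → total 29.
Compare {A}: delivery cost 23 + fixed 7 = 30.
Compare {B}: delivery cost 27 + fixed 5 = 32.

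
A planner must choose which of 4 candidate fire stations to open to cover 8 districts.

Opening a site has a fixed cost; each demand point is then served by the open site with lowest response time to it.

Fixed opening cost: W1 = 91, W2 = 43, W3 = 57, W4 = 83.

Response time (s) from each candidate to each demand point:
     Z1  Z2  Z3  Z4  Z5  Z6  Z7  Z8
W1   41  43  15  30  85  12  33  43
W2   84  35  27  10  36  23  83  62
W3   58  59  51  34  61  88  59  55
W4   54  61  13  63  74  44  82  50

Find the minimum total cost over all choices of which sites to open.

359

Open {W1, W2}: assign each demand point to its cheapest open site.
  Z1→W1 41, Z2→W2 35, Z3→W1 15, Z4→W2 10, Z5→W2 36, Z6→W1 12, Z7→W1 33, Z8→W1 43
  response time 225, fixed 134 → total 359.
Compare {W1}: response time 302 + fixed 91 = 393.
Compare {W2}: response time 360 + fixed 43 = 403.
Compare {W2, W3}: response time 303 + fixed 100 = 403.
All other subsets cost ≥ 393. Minimum total cost: 359.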